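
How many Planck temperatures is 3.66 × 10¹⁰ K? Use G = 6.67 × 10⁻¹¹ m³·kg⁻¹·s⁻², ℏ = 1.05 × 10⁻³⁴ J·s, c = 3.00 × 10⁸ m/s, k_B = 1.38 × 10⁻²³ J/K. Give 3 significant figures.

Planck temperature: T_P = √(ℏc⁵/G) / k_B = 1.42 × 10³² K.
3.66 × 10¹⁰ / 1.42 × 10³² = 2.58 × 10⁻²²

2.58 × 10⁻²²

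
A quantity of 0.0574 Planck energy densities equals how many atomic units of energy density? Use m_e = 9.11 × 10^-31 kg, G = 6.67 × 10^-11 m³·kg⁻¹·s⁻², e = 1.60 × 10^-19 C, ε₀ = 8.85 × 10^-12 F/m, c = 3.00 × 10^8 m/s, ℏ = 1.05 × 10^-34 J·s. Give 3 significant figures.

Planck energy density: u_P = c⁷/(ℏG²) = 4.68 × 10^113 J/m³
atomic unit of energy density: u_au = E_h/a₀³ = m_e⁴e¹⁰/((4πε₀)⁵ℏ⁸) = 3.01 × 10^13 J/m³
0.0574 × 4.68 × 10^113 / 3.01 × 10^13 = 8.92 × 10^98

8.92 × 10^98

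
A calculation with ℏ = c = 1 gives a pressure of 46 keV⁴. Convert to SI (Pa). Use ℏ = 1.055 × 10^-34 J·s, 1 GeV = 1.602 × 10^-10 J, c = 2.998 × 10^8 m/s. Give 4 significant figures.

9.575 × 10^14 Pa

Pressure is [E]/[L]³ = [E]⁴/(ℏc)³.
1 GeV⁴ → 1/(ℏc)³ × (1 GeV in J)⁴ = 2.082 × 10^37 Pa.
Convert the energy scale: 46 keV⁴ = 4.60 × 10^-23 GeV⁴.
Result: 4.60 × 10^-23 × 2.082 × 10^37 = 9.575 × 10^14 Pa.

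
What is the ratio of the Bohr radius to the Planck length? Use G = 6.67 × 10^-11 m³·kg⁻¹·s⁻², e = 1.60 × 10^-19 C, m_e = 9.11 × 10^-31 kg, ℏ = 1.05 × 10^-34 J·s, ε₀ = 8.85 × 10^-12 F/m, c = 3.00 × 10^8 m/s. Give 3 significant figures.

3.26 × 10^24

Bohr radius: a₀ = 4πε₀ℏ²/(m_e e²) = 5.26 × 10^-11 m
Planck length: ℓ_P = √(ℏG/c³) = 1.61 × 10^-35 m
ratio = 5.26 × 10^-11 / 1.61 × 10^-35 = 3.26 × 10^24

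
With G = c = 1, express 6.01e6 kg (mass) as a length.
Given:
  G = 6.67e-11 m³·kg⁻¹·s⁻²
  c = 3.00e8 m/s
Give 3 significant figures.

In G = c = 1 units mass has dimensions of length; the conversion factor is G/c².
6.01e6 kg × (G/c²) = 4.45e-21 m

4.45e-21 m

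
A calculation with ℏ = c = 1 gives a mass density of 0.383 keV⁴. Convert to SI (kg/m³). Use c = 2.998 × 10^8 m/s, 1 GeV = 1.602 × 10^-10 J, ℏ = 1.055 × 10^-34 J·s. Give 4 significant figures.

8.870 × 10^-5 kg/m³

Mass density is [E]/(c²[L]³) = [E]⁴/(ℏ³c⁵).
1 GeV⁴ → 1/(ℏ³c⁵) × (1 GeV in J)⁴ = 2.316 × 10^20 kg/m³.
Convert the energy scale: 0.383 keV⁴ = 3.83 × 10^-25 GeV⁴.
Result: 3.83 × 10^-25 × 2.316 × 10^20 = 8.870 × 10^-5 kg/m³.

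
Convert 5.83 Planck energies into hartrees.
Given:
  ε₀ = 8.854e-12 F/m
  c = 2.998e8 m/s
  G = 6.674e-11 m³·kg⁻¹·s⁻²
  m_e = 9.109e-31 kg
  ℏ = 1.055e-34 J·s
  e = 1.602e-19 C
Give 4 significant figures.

Planck energy: E_P = √(ℏc⁵/G) = 1.957e9 J
hartree: E_h = m_e e⁴/(4πε₀ℏ)² = 4.354e-18 J
5.83 × 1.957e9 / 4.354e-18 = 2.620e27

2.620e27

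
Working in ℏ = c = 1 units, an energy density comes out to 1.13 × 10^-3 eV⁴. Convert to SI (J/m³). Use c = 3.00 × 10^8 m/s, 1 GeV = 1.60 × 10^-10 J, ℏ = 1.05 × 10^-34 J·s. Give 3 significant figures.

0.0237 J/m³

[E]/[L]³ = [E]⁴/(ℏc)³; restore (ℏc)⁻³.
1 GeV⁴ → 1/(ℏc)³ × (1 GeV in J)⁴ = 2.10 × 10^37 J/m³.
Convert the energy scale: 1.13 × 10^-3 eV⁴ = 1.13 × 10^-39 GeV⁴.
Result: 1.13 × 10^-39 × 2.10 × 10^37 = 0.0237 J/m³.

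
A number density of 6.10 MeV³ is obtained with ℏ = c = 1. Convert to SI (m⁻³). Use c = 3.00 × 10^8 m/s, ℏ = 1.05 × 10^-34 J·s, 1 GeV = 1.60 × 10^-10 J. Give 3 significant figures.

Number density is [L]⁻³ = [E]³/(ℏc)³.
1 GeV³ → 1/(ℏc)³ × (1 GeV in J)³ = 1.31 × 10^47 m⁻³.
Convert the energy scale: 6.10 MeV³ = 6.10 × 10^-9 GeV³.
Result: 6.10 × 10^-9 × 1.31 × 10^47 = 7.99 × 10^38 m⁻³.

7.99 × 10^38 m⁻³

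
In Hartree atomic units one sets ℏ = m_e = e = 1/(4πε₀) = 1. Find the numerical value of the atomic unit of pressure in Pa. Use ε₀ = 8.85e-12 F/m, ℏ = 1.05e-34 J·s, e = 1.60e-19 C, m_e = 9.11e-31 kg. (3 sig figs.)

3.01e13 Pa

P_au = E_h/a₀³ = m_e⁴e¹⁰/((4πε₀)⁵ℏ⁸)
E_h = 4.38e-18 J
a₀ = 5.26e-11 m
E_h/a₀³ = 3.01e13 Pa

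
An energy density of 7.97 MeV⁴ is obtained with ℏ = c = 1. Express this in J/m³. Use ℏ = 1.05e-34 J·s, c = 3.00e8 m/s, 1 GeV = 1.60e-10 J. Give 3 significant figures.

[E]/[L]³ = [E]⁴/(ℏc)³; restore (ℏc)⁻³.
1 GeV⁴ → 1/(ℏc)³ × (1 GeV in J)⁴ = 2.10e37 J/m³.
Convert the energy scale: 7.97 MeV⁴ = 7.97e-12 GeV⁴.
Result: 7.97e-12 × 2.10e37 = 1.67e26 J/m³.

1.67e26 J/m³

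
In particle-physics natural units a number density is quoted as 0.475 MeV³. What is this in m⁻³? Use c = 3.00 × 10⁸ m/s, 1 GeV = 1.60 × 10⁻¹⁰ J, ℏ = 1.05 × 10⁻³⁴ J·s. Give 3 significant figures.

Number density is [L]⁻³ = [E]³/(ℏc)³.
1 GeV³ → 1/(ℏc)³ × (1 GeV in J)³ = 1.31 × 10⁴⁷ m⁻³.
Convert the energy scale: 0.475 MeV³ = 4.75 × 10⁻¹⁰ GeV³.
Result: 4.75 × 10⁻¹⁰ × 1.31 × 10⁴⁷ = 6.22 × 10³⁷ m⁻³.

6.22 × 10³⁷ m⁻³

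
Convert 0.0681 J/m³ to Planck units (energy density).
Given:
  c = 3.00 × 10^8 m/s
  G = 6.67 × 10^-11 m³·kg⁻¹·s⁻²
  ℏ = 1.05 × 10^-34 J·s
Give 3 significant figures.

Planck energy density: u_P = c⁷/(ℏG²) = 4.68 × 10^113 J/m³.
0.0681 / 4.68 × 10^113 = 1.45 × 10^-115

1.45 × 10^-115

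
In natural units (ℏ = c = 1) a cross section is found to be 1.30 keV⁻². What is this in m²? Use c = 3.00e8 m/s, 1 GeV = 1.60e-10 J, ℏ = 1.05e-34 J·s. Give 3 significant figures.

Area is [L]² = [E]⁻²·(ℏc)²; restore (ℏc)².
1 GeV⁻² → (ℏc)² × (1 GeV in J)⁻² = 3.88e-32 m².
Convert the energy scale: 1.30 keV⁻² = 1.30e12 GeV⁻².
Result: 1.30e12 × 3.88e-32 = 5.04e-20 m².

5.04e-20 m²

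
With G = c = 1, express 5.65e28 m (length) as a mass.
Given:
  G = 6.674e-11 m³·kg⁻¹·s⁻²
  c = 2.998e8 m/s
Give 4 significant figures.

Length → mass via c²/G.
5.65e28 m × (c²/G) = 7.609e55 kg

7.609e55 kg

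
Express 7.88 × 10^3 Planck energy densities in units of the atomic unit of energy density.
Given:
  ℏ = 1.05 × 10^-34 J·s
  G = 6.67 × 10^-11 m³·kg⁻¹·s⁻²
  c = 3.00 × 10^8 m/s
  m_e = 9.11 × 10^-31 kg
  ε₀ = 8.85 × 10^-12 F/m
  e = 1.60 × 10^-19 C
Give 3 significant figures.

Planck energy density: u_P = c⁷/(ℏG²) = 4.68 × 10^113 J/m³
atomic unit of energy density: u_au = E_h/a₀³ = m_e⁴e¹⁰/((4πε₀)⁵ℏ⁸) = 3.01 × 10^13 J/m³
7.88 × 10^3 × 4.68 × 10^113 / 3.01 × 10^13 = 1.22 × 10^104

1.22 × 10^104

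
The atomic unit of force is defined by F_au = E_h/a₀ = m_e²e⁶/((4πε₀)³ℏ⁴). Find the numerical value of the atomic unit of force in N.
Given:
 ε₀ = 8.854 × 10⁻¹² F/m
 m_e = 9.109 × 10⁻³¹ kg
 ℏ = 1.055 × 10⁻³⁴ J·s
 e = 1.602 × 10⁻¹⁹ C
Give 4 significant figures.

F_au = E_h/a₀ = m_e²e⁶/((4πε₀)³ℏ⁴)
E_h = 4.354 × 10⁻¹⁸ J
a₀ = 5.297 × 10⁻¹¹ m
E_h/a₀ = 8.220 × 10⁻⁸ N

8.220 × 10⁻⁸ N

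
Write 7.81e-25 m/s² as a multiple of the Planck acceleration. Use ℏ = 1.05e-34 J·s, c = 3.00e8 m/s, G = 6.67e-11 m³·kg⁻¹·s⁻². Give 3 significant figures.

1.40e-76

Planck acceleration: a_P = √(c⁷/(ℏG)) = 5.59e51 m/s².
7.81e-25 / 5.59e51 = 1.40e-76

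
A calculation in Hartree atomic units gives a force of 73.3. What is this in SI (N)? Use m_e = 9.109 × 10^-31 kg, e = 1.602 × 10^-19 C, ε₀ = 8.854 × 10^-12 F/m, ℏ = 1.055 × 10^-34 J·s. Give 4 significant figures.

One atomic unit of force: F_au = E_h/a₀ = m_e²e⁶/((4πε₀)³ℏ⁴) = 8.220 × 10^-8 N.
73.3 × 8.220 × 10^-8 N = 6.025 × 10^-6 N

6.025 × 10^-6 N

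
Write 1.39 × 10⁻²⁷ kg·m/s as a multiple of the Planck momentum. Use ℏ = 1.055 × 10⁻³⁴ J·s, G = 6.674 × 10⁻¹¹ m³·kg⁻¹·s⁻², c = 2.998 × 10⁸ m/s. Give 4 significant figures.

2.130 × 10⁻²⁸

Planck momentum: p_P = √(ℏc³/G) = 6.527 kg·m/s.
1.39 × 10⁻²⁷ / 6.527 = 2.130 × 10⁻²⁸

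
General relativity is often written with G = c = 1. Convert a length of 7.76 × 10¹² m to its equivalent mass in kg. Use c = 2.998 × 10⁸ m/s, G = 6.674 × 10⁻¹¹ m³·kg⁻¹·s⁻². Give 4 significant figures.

1.045 × 10⁴⁰ kg

Length → mass via c²/G.
7.76 × 10¹² m × (c²/G) = 1.045 × 10⁴⁰ kg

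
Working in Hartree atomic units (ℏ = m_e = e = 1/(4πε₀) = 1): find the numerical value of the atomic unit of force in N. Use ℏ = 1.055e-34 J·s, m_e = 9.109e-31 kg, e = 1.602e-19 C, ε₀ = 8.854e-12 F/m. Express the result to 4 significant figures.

From ℏ = m_e = e = 1/(4πε₀) = 1 the force scale is F_au = E_h/a₀ = m_e²e⁶/((4πε₀)³ℏ⁴).
E_h = 4.354e-18 J
a₀ = 5.297e-11 m
E_h/a₀ = 8.220e-8 N

8.220e-8 N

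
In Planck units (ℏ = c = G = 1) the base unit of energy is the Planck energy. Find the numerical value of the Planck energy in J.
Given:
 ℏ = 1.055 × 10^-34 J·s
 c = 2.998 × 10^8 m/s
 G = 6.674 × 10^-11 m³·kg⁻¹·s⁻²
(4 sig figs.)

1.957 × 10^9 J

E_P = √(ℏc⁵/G)
  = √(3.828 × 10^18)
  = 1.957 × 10^9 J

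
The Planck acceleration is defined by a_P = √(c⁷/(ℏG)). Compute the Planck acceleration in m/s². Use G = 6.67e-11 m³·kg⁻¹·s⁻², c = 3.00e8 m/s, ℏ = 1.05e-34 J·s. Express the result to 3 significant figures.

5.59e51 m/s²

a_P = √(c⁷/(ℏG))
  = √(3.12e103)
  = 5.59e51 m/s²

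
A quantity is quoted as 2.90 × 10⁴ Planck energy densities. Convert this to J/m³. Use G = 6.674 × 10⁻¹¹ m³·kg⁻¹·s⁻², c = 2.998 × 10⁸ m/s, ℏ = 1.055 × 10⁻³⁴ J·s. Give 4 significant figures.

One Planck energy density: u_P = c⁷/(ℏG²) = 4.632 × 10¹¹³ J/m³.
2.90 × 10⁴ × 4.632 × 10¹¹³ J/m³ = 1.343 × 10¹¹⁸ J/m³

1.343 × 10¹¹⁸ J/m³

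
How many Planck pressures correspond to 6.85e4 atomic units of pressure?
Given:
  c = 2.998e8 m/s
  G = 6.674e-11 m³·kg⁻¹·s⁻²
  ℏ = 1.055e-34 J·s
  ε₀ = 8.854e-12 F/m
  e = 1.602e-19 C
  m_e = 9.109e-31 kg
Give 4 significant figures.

atomic unit of pressure: P_au = E_h/a₀³ = m_e⁴e¹⁰/((4πε₀)⁵ℏ⁸) = 2.929e13 Pa
Planck pressure: p_P = c⁷/(ℏG²) = 4.632e113 Pa
6.85e4 × 2.929e13 / 4.632e113 = 4.331e-96

4.331e-96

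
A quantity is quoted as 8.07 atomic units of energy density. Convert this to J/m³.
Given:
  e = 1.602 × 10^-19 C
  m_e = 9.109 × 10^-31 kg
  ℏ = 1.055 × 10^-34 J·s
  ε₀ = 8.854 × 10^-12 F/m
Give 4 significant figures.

2.364 × 10^14 J/m³

One atomic unit of energy density: u_au = E_h/a₀³ = m_e⁴e¹⁰/((4πε₀)⁵ℏ⁸) = 2.929 × 10^13 J/m³.
8.07 × 2.929 × 10^13 J/m³ = 2.364 × 10^14 J/m³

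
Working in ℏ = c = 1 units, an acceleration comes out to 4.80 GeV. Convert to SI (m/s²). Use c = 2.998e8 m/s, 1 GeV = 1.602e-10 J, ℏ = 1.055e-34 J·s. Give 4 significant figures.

Acceleration is [L]/[T]² = c·[E]/ℏ.
1 GeV → c/ℏ × (1 GeV in J) = 4.552e32 m/s².
Result: 4.80 × 4.552e32 = 2.185e33 m/s².

2.185e33 m/s²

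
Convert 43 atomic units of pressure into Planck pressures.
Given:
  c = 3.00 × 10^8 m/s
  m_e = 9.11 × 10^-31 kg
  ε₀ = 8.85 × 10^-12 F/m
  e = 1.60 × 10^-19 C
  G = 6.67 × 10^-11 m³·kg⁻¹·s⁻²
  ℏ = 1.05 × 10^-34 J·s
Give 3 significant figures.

atomic unit of pressure: P_au = E_h/a₀³ = m_e⁴e¹⁰/((4πε₀)⁵ℏ⁸) = 3.01 × 10^13 Pa
Planck pressure: p_P = c⁷/(ℏG²) = 4.68 × 10^113 Pa
43 × 3.01 × 10^13 / 4.68 × 10^113 = 2.77 × 10^-99

2.77 × 10^-99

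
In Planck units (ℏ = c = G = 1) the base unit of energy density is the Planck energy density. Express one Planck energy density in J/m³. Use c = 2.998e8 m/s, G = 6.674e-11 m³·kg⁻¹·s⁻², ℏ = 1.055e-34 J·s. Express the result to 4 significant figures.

u_P = c⁷/(ℏG²)
  = 2.177e59 / 4.699e-55
  = 4.632e113 J/m³

4.632e113 J/m³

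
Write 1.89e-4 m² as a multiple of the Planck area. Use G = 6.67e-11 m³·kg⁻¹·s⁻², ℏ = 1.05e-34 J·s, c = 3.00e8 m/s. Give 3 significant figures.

Planck area: A_P = ℏG/c³ = 2.59e-70 m².
1.89e-4 / 2.59e-70 = 7.29e65

7.29e65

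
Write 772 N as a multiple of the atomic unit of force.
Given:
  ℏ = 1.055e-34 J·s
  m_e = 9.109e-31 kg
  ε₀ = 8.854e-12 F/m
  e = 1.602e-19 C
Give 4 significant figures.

9.392e9

atomic unit of force: F_au = E_h/a₀ = m_e²e⁶/((4πε₀)³ℏ⁴) = 8.220e-8 N.
772 / 8.220e-8 = 9.392e9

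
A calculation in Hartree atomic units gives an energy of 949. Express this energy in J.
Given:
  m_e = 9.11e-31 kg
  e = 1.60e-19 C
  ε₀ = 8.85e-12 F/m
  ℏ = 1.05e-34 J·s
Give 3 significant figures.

One hartree: E_h = m_e e⁴/(4πε₀ℏ)² = 4.38e-18 J.
949 × 4.38e-18 J = 4.16e-15 J

4.16e-15 J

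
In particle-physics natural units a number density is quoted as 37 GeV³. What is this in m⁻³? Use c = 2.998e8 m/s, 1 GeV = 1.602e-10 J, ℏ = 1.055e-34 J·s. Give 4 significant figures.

4.808e48 m⁻³

Number density is [L]⁻³ = [E]³/(ℏc)³.
1 GeV³ → 1/(ℏc)³ × (1 GeV in J)³ = 1.299e47 m⁻³.
Result: 37 × 1.299e47 = 4.808e48 m⁻³.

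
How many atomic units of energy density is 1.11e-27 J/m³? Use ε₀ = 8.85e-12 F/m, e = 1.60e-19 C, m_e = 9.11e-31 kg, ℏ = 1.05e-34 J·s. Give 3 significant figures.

atomic unit of energy density: u_au = E_h/a₀³ = m_e⁴e¹⁰/((4πε₀)⁵ℏ⁸) = 3.01e13 J/m³.
1.11e-27 / 3.01e13 = 3.68e-41

3.68e-41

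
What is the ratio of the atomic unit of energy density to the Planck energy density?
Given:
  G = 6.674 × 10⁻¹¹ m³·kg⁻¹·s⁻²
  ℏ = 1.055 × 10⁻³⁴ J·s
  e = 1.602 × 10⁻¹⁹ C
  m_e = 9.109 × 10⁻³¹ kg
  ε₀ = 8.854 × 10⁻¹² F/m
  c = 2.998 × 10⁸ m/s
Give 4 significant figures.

6.323 × 10⁻¹⁰¹

atomic unit of energy density: u_au = E_h/a₀³ = m_e⁴e¹⁰/((4πε₀)⁵ℏ⁸) = 2.929 × 10¹³ J/m³
Planck energy density: u_P = c⁷/(ℏG²) = 4.632 × 10¹¹³ J/m³
ratio = 2.929 × 10¹³ / 4.632 × 10¹¹³ = 6.323 × 10⁻¹⁰¹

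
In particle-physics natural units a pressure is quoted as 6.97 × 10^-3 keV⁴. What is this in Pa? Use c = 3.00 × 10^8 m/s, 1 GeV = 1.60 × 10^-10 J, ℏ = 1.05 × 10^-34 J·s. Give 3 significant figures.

1.46 × 10^11 Pa

Pressure is [E]/[L]³ = [E]⁴/(ℏc)³.
1 GeV⁴ → 1/(ℏc)³ × (1 GeV in J)⁴ = 2.10 × 10^37 Pa.
Convert the energy scale: 6.97 × 10^-3 keV⁴ = 6.97 × 10^-27 GeV⁴.
Result: 6.97 × 10^-27 × 2.10 × 10^37 = 1.46 × 10^11 Pa.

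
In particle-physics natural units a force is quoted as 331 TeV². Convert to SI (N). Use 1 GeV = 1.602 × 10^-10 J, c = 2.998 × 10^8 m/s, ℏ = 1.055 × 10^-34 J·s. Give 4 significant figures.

Force is [E]/[L] = [E]²/(ℏc); restore (ℏc)⁻¹.
1 GeV² → 1/(ℏc) × (1 GeV in J)² = 8.114 × 10^5 N.
Convert the energy scale: 331 TeV² = 3.31 × 10^8 GeV².
Result: 3.31 × 10^8 × 8.114 × 10^5 = 2.686 × 10^14 N.

2.686 × 10^14 N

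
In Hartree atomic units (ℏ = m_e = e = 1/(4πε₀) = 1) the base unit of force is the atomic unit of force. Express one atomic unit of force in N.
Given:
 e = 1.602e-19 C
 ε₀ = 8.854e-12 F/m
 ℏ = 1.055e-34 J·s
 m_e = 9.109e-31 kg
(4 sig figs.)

8.220e-8 N

F_au = E_h/a₀ = m_e²e⁶/((4πε₀)³ℏ⁴)
E_h = 4.354e-18 J
a₀ = 5.297e-11 m
E_h/a₀ = 8.220e-8 N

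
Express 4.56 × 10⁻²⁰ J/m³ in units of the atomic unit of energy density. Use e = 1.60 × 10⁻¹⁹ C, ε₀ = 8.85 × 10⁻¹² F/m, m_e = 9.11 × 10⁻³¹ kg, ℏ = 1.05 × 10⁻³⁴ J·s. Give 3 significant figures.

atomic unit of energy density: u_au = E_h/a₀³ = m_e⁴e¹⁰/((4πε₀)⁵ℏ⁸) = 3.01 × 10¹³ J/m³.
4.56 × 10⁻²⁰ / 3.01 × 10¹³ = 1.51 × 10⁻³³

1.51 × 10⁻³³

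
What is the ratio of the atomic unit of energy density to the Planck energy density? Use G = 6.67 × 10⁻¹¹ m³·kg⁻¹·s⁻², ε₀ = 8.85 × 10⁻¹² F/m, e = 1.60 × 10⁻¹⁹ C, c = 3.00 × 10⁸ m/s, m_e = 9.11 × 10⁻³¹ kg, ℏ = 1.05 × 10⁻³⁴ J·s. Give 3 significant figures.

6.44 × 10⁻¹⁰¹

atomic unit of energy density: u_au = E_h/a₀³ = m_e⁴e¹⁰/((4πε₀)⁵ℏ⁸) = 3.01 × 10¹³ J/m³
Planck energy density: u_P = c⁷/(ℏG²) = 4.68 × 10¹¹³ J/m³
ratio = 3.01 × 10¹³ / 4.68 × 10¹¹³ = 6.44 × 10⁻¹⁰¹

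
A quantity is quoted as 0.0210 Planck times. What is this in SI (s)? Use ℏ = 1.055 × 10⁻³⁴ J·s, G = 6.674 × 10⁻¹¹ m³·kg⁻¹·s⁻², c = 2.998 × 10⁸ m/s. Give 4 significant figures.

1.132 × 10⁻⁴⁵ s

One Planck time: t_P = √(ℏG/c⁵) = 5.392 × 10⁻⁴⁴ s.
0.0210 × 5.392 × 10⁻⁴⁴ s = 1.132 × 10⁻⁴⁵ s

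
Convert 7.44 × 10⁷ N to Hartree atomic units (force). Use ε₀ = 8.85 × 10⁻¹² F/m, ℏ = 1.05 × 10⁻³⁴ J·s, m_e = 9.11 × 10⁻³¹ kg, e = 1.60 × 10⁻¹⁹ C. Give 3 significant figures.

atomic unit of force: F_au = E_h/a₀ = m_e²e⁶/((4πε₀)³ℏ⁴) = 8.33 × 10⁻⁸ N.
7.44 × 10⁷ / 8.33 × 10⁻⁸ = 8.93 × 10¹⁴

8.93 × 10¹⁴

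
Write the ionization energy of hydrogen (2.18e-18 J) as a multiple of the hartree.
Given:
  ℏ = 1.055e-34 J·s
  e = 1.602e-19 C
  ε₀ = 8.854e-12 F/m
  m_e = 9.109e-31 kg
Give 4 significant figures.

0.5007

hartree: E_h = m_e e⁴/(4πε₀ℏ)² = 4.354e-18 J.
2.18e-18 / 4.354e-18 = 0.5007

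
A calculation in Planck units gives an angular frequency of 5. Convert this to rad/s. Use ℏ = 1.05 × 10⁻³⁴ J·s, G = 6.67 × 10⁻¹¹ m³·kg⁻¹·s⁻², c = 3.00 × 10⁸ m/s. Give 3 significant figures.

9.31 × 10⁴³ rad/s

One Planck angular frequency: ω_P = √(c⁵/(ℏG)) = 1.86 × 10⁴³ rad/s.
5 × 1.86 × 10⁴³ rad/s = 9.31 × 10⁴³ rad/s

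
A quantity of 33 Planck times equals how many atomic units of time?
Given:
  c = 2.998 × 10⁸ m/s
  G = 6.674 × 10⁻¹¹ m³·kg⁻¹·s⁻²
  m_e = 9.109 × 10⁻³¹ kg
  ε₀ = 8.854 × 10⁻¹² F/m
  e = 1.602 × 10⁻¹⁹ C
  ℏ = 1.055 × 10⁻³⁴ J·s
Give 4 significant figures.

Planck time: t_P = √(ℏG/c⁵) = 5.392 × 10⁻⁴⁴ s
atomic unit of time: τ_au = (4πε₀)²ℏ³/(m_e e⁴) = 2.423 × 10⁻¹⁷ s
33 × 5.392 × 10⁻⁴⁴ / 2.423 × 10⁻¹⁷ = 7.344 × 10⁻²⁶

7.344 × 10⁻²⁶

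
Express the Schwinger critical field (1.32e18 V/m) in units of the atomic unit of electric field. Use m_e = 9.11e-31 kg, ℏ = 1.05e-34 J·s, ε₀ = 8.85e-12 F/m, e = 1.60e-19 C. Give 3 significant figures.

2.54e6

atomic unit of electric field: E_au = E_h/(e a₀) = m_e²e⁵/((4πε₀)³ℏ⁴) = 5.20e11 V/m.
1.32e18 / 5.20e11 = 2.54e6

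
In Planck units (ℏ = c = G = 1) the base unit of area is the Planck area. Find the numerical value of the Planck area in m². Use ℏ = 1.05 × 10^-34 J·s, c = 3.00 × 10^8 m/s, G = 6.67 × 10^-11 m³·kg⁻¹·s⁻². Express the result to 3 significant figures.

A_P = ℏG/c³
  = 7.00 × 10^-45 / 2.70 × 10^25
  = 2.59 × 10^-70 m²

2.59 × 10^-70 m²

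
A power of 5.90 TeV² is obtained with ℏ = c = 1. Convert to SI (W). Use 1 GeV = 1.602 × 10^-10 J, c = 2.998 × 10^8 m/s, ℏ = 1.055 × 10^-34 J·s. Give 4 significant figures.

Power is [E]/[T] = [E]²/ℏ.
1 GeV² → 1/ℏ × (1 GeV in J)² = 2.433 × 10^14 W.
Convert the energy scale: 5.90 TeV² = 5.90 × 10^6 GeV².
Result: 5.90 × 10^6 × 2.433 × 10^14 = 1.435 × 10^21 W.

1.435 × 10^21 W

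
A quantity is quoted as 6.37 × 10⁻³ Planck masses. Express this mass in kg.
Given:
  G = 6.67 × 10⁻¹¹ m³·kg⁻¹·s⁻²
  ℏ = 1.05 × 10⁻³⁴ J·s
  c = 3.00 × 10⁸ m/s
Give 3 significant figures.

One Planck mass: m_P = √(ℏc/G) = 2.17 × 10⁻⁸ kg.
6.37 × 10⁻³ × 2.17 × 10⁻⁸ kg = 1.38 × 10⁻¹⁰ kg

1.38 × 10⁻¹⁰ kg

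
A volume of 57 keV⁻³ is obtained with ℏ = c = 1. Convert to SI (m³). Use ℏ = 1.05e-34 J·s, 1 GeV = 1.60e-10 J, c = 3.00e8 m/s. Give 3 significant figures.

Volume is [L]³ = [E]⁻³·(ℏc)³.
1 GeV⁻³ → (ℏc)³ × (1 GeV in J)⁻³ = 7.63e-48 m³.
Convert the energy scale: 57 keV⁻³ = 5.70e19 GeV⁻³.
Result: 5.70e19 × 7.63e-48 = 4.35e-28 m³.

4.35e-28 m³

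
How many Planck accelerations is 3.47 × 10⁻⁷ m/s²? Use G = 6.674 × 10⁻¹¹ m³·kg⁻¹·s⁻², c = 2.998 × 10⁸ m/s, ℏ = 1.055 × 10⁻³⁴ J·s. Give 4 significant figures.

6.241 × 10⁻⁵⁹

Planck acceleration: a_P = √(c⁷/(ℏG)) = 5.560 × 10⁵¹ m/s².
3.47 × 10⁻⁷ / 5.560 × 10⁵¹ = 6.241 × 10⁻⁵⁹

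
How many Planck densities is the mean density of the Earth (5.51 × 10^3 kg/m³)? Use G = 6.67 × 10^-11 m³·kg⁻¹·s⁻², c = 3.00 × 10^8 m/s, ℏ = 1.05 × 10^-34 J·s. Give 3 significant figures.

1.06 × 10^-93

Planck density: ρ_P = c⁵/(ℏG²) = 5.20 × 10^96 kg/m³.
5.51 × 10^3 / 5.20 × 10^96 = 1.06 × 10^-93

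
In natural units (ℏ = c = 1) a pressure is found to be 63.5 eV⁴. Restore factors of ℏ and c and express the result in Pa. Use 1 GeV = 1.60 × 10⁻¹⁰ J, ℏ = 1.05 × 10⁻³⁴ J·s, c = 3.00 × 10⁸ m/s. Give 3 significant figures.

Pressure is [E]/[L]³ = [E]⁴/(ℏc)³.
1 GeV⁴ → 1/(ℏc)³ × (1 GeV in J)⁴ = 2.10 × 10³⁷ Pa.
Convert the energy scale: 63.5 eV⁴ = 6.35 × 10⁻³⁵ GeV⁴.
Result: 6.35 × 10⁻³⁵ × 2.10 × 10³⁷ = 1.33 × 10³ Pa.

1.33 × 10³ Pa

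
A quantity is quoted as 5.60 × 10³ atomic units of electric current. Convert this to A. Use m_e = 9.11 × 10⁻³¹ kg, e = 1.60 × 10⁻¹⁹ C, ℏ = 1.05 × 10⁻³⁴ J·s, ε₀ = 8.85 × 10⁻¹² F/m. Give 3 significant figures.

37.4 A

One atomic unit of electric current: I_au = e E_h/ℏ = m_e e⁵/((4πε₀)²ℏ³) = 6.67 × 10⁻³ A.
5.60 × 10³ × 6.67 × 10⁻³ A = 37.4 A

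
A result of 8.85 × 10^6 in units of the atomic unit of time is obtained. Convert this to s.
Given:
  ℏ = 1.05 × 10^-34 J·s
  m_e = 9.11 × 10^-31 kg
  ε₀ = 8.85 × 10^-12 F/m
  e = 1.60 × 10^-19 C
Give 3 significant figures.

2.12 × 10^-10 s

One atomic unit of time: τ_au = (4πε₀)²ℏ³/(m_e e⁴) = 2.40 × 10^-17 s.
8.85 × 10^6 × 2.40 × 10^-17 s = 2.12 × 10^-10 s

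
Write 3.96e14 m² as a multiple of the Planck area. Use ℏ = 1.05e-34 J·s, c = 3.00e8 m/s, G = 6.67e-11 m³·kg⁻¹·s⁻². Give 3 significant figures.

Planck area: A_P = ℏG/c³ = 2.59e-70 m².
3.96e14 / 2.59e-70 = 1.53e84

1.53e84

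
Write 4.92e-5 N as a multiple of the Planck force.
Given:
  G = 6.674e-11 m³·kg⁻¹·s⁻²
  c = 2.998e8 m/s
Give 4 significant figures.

Planck force: F_P = c⁴/G = 1.210e44 N.
4.92e-5 / 1.210e44 = 4.065e-49

4.065e-49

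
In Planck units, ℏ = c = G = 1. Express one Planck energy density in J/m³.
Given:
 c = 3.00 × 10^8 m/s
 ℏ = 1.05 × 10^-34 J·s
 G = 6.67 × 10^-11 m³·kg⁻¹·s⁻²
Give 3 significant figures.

From ℏ = c = G = 1 the energy density scale is u_P = c⁷/(ℏG²).
  = 2.19 × 10^59 / 4.67 × 10^-55
  = 4.68 × 10^113 J/m³

4.68 × 10^113 J/m³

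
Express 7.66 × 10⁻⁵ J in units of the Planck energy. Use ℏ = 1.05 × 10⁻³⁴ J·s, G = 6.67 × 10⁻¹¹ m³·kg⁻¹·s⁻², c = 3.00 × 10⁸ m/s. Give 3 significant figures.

3.92 × 10⁻¹⁴

Planck energy: E_P = √(ℏc⁵/G) = 1.96 × 10⁹ J.
7.66 × 10⁻⁵ / 1.96 × 10⁹ = 3.92 × 10⁻¹⁴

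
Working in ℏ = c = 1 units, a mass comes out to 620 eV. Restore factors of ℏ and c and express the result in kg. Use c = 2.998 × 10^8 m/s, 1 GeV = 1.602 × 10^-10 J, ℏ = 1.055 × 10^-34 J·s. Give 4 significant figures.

Mass is [E]/c²; divide by c².
1 GeV → 1/c² × (1 GeV in J) = 1.782 × 10^-27 kg.
Convert the energy scale: 620 eV = 6.20 × 10^-7 GeV.
Result: 6.20 × 10^-7 × 1.782 × 10^-27 = 1.105 × 10^-33 kg.

1.105 × 10^-33 kg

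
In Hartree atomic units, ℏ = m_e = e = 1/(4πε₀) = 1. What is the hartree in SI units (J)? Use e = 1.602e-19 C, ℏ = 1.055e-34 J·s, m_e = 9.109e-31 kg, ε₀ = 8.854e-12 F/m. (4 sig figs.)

From ℏ = m_e = e = 1/(4πε₀) = 1 the energy scale is E_h = m_e e⁴/(4πε₀ℏ)².
  = 6.000e-106 / 1.378e-88
  = 4.354e-18 J

4.354e-18 J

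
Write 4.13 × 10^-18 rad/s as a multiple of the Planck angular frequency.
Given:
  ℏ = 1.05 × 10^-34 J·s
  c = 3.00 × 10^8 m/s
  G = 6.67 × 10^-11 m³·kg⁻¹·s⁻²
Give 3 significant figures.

Planck angular frequency: ω_P = √(c⁵/(ℏG)) = 1.86 × 10^43 rad/s.
4.13 × 10^-18 / 1.86 × 10^43 = 2.22 × 10^-61

2.22 × 10^-61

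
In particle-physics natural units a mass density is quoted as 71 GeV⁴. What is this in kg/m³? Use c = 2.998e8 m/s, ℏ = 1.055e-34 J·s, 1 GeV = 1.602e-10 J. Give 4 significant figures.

Mass density is [E]/(c²[L]³) = [E]⁴/(ℏ³c⁵).
1 GeV⁴ → 1/(ℏ³c⁵) × (1 GeV in J)⁴ = 2.316e20 kg/m³.
Result: 71 × 2.316e20 = 1.644e22 kg/m³.

1.644e22 kg/m³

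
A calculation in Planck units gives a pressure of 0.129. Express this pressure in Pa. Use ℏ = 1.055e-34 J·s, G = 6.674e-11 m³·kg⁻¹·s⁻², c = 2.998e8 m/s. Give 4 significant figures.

One Planck pressure: p_P = c⁷/(ℏG²) = 4.632e113 Pa.
0.129 × 4.632e113 Pa = 5.976e112 Pa

5.976e112 Pa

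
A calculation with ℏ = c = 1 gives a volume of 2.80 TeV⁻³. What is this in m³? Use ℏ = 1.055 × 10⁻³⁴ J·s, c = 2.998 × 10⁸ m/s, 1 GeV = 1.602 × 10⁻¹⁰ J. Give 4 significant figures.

Volume is [L]³ = [E]⁻³·(ℏc)³.
1 GeV⁻³ → (ℏc)³ × (1 GeV in J)⁻³ = 7.696 × 10⁻⁴⁸ m³.
Convert the energy scale: 2.80 TeV⁻³ = 2.80 × 10⁻⁹ GeV⁻³.
Result: 2.80 × 10⁻⁹ × 7.696 × 10⁻⁴⁸ = 2.155 × 10⁻⁵⁶ m³.

2.155 × 10⁻⁵⁶ m³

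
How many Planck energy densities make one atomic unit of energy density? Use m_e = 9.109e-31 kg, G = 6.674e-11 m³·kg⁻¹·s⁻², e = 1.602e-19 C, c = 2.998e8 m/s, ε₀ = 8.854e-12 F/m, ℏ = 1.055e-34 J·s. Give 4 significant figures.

atomic unit of energy density: u_au = E_h/a₀³ = m_e⁴e¹⁰/((4πε₀)⁵ℏ⁸) = 2.929e13 J/m³
Planck energy density: u_P = c⁷/(ℏG²) = 4.632e113 J/m³
ratio = 2.929e13 / 4.632e113 = 6.323e-101

6.323e-101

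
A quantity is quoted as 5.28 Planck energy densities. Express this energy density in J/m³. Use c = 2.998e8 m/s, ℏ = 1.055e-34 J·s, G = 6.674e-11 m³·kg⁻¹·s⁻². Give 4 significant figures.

One Planck energy density: u_P = c⁷/(ℏG²) = 4.632e113 J/m³.
5.28 × 4.632e113 J/m³ = 2.446e114 J/m³

2.446e114 J/m³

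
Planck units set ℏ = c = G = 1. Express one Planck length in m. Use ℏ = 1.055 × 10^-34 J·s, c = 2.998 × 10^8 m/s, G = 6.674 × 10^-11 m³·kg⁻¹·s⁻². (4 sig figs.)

1.616 × 10^-35 m

The unique combination of the constants set to 1 with dimensions of length is ℓ_P = √(ℏG/c³).
  = √(2.613 × 10^-70)
  = 1.616 × 10^-35 m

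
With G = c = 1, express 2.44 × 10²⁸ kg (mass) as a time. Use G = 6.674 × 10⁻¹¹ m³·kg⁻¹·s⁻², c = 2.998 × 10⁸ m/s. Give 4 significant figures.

6.043 × 10⁻⁸ s

Mass → time via G/c³.
2.44 × 10²⁸ kg × (G/c³) = 6.043 × 10⁻⁸ s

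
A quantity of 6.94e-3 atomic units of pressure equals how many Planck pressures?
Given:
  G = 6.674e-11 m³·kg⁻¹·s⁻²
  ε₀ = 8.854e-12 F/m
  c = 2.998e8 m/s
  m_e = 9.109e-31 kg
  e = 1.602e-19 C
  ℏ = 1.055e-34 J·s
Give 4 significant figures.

atomic unit of pressure: P_au = E_h/a₀³ = m_e⁴e¹⁰/((4πε₀)⁵ℏ⁸) = 2.929e13 Pa
Planck pressure: p_P = c⁷/(ℏG²) = 4.632e113 Pa
6.94e-3 × 2.929e13 / 4.632e113 = 4.388e-103

4.388e-103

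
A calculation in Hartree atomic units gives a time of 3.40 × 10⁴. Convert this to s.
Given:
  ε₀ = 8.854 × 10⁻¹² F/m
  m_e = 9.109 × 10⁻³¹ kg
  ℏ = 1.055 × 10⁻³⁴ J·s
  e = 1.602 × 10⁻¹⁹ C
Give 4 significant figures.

8.238 × 10⁻¹³ s

One atomic unit of time: τ_au = (4πε₀)²ℏ³/(m_e e⁴) = 2.423 × 10⁻¹⁷ s.
3.40 × 10⁴ × 2.423 × 10⁻¹⁷ s = 8.238 × 10⁻¹³ s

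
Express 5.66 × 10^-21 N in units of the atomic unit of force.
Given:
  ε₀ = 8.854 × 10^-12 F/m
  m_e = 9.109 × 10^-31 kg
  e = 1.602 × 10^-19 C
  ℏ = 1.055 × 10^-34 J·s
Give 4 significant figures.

6.886 × 10^-14

atomic unit of force: F_au = E_h/a₀ = m_e²e⁶/((4πε₀)³ℏ⁴) = 8.220 × 10^-8 N.
5.66 × 10^-21 / 8.220 × 10^-8 = 6.886 × 10^-14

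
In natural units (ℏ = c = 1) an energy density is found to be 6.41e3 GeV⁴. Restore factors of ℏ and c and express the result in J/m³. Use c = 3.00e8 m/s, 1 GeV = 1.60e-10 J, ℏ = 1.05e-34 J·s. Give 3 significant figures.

[E]/[L]³ = [E]⁴/(ℏc)³; restore (ℏc)⁻³.
1 GeV⁴ → 1/(ℏc)³ × (1 GeV in J)⁴ = 2.10e37 J/m³.
Result: 6.41e3 × 2.10e37 = 1.34e41 J/m³.

1.34e41 J/m³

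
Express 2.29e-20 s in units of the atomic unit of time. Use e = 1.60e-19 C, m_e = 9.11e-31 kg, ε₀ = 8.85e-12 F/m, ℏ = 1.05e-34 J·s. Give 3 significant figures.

atomic unit of time: τ_au = (4πε₀)²ℏ³/(m_e e⁴) = 2.40e-17 s.
2.29e-20 / 2.40e-17 = 9.55e-4

9.55e-4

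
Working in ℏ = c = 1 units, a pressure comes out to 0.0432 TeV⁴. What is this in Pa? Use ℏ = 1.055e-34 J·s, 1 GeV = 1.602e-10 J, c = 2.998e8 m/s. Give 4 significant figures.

8.993e47 Pa

Pressure is [E]/[L]³ = [E]⁴/(ℏc)³.
1 GeV⁴ → 1/(ℏc)³ × (1 GeV in J)⁴ = 2.082e37 Pa.
Convert the energy scale: 0.0432 TeV⁴ = 4.32e10 GeV⁴.
Result: 4.32e10 × 2.082e37 = 8.993e47 Pa.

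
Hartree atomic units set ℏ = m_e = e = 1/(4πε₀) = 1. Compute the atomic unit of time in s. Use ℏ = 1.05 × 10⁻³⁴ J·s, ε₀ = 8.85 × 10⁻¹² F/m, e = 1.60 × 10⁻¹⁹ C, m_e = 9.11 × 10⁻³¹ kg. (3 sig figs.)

2.40 × 10⁻¹⁷ s

Dimensional analysis gives τ_au = (4πε₀)²ℏ³/(m_e e⁴).
E_h = 4.38 × 10⁻¹⁸ J
ℏ/E_h = 2.40 × 10⁻¹⁷ s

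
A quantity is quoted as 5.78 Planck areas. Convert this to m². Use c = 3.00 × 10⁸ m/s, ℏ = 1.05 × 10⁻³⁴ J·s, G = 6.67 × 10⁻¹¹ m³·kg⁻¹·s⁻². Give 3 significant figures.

1.50 × 10⁻⁶⁹ m²

One Planck area: A_P = ℏG/c³ = 2.59 × 10⁻⁷⁰ m².
5.78 × 2.59 × 10⁻⁷⁰ m² = 1.50 × 10⁻⁶⁹ m²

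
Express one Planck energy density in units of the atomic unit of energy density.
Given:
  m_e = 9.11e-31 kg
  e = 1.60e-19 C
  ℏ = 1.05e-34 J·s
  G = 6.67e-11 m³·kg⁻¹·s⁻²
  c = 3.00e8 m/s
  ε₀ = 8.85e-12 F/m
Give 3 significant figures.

1.55e100

Planck energy density: u_P = c⁷/(ℏG²) = 4.68e113 J/m³
atomic unit of energy density: u_au = E_h/a₀³ = m_e⁴e¹⁰/((4πε₀)⁵ℏ⁸) = 3.01e13 J/m³
ratio = 4.68e113 / 3.01e13 = 1.55e100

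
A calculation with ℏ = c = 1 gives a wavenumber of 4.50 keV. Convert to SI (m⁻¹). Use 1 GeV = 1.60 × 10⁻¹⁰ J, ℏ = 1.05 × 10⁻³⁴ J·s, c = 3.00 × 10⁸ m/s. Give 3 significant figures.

2.29 × 10¹⁰ m⁻¹

Inverse length is [E]/(ℏc).
1 GeV → 1/(ℏc) × (1 GeV in J) = 5.08 × 10¹⁵ m⁻¹.
Convert the energy scale: 4.50 keV = 4.50 × 10⁻⁶ GeV.
Result: 4.50 × 10⁻⁶ × 5.08 × 10¹⁵ = 2.29 × 10¹⁰ m⁻¹.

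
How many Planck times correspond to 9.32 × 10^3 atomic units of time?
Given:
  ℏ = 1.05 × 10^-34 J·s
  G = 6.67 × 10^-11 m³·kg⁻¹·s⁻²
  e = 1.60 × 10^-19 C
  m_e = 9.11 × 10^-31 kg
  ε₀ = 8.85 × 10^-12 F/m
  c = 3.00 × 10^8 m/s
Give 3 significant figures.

4.16 × 10^30

atomic unit of time: τ_au = (4πε₀)²ℏ³/(m_e e⁴) = 2.40 × 10^-17 s
Planck time: t_P = √(ℏG/c⁵) = 5.37 × 10^-44 s
9.32 × 10^3 × 2.40 × 10^-17 / 5.37 × 10^-44 = 4.16 × 10^30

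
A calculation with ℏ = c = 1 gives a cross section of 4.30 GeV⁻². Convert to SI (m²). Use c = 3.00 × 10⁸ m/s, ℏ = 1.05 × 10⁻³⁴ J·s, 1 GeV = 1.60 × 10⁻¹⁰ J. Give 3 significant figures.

Area is [L]² = [E]⁻²·(ℏc)²; restore (ℏc)².
1 GeV⁻² → (ℏc)² × (1 GeV in J)⁻² = 3.88 × 10⁻³² m².
Result: 4.30 × 3.88 × 10⁻³² = 1.67 × 10⁻³¹ m².

1.67 × 10⁻³¹ m²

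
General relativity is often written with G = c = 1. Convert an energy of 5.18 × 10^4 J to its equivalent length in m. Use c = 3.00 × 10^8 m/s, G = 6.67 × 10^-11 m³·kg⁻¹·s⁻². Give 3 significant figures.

Energy → length via G/c⁴.
5.18 × 10^4 J × (G/c⁴) = 4.27 × 10^-40 m

4.27 × 10^-40 m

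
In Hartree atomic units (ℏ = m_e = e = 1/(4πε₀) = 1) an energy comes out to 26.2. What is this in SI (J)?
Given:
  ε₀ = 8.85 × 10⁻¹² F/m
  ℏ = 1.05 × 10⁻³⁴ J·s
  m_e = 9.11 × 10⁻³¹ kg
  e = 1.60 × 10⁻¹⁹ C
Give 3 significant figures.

1.15 × 10⁻¹⁶ J

One hartree: E_h = m_e e⁴/(4πε₀ℏ)² = 4.38 × 10⁻¹⁸ J.
26.2 × 4.38 × 10⁻¹⁸ J = 1.15 × 10⁻¹⁶ J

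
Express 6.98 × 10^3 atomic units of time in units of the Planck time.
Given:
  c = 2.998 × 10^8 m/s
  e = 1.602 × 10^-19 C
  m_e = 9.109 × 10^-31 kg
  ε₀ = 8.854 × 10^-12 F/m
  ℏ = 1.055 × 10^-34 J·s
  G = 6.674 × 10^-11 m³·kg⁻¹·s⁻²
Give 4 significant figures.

atomic unit of time: τ_au = (4πε₀)²ℏ³/(m_e e⁴) = 2.423 × 10^-17 s
Planck time: t_P = √(ℏG/c⁵) = 5.392 × 10^-44 s
6.98 × 10^3 × 2.423 × 10^-17 / 5.392 × 10^-44 = 3.137 × 10^30

3.137 × 10^30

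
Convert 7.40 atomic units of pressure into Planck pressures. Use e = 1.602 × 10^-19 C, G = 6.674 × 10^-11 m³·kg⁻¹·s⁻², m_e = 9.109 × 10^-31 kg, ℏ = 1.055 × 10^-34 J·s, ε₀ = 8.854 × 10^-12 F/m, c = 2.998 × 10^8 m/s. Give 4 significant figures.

4.679 × 10^-100

atomic unit of pressure: P_au = E_h/a₀³ = m_e⁴e¹⁰/((4πε₀)⁵ℏ⁸) = 2.929 × 10^13 Pa
Planck pressure: p_P = c⁷/(ℏG²) = 4.632 × 10^113 Pa
7.40 × 2.929 × 10^13 / 4.632 × 10^113 = 4.679 × 10^-100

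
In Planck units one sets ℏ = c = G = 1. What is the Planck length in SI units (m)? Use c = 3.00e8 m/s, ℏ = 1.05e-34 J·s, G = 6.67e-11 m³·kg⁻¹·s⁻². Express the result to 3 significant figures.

ℓ_P = √(ℏG/c³)
  = √(2.59e-70)
  = 1.61e-35 m

1.61e-35 m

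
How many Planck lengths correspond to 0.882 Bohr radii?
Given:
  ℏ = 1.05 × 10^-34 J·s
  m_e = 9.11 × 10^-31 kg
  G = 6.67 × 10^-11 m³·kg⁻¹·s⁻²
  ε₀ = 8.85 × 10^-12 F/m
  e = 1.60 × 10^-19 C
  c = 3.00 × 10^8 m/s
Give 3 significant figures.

Bohr radius: a₀ = 4πε₀ℏ²/(m_e e²) = 5.26 × 10^-11 m
Planck length: ℓ_P = √(ℏG/c³) = 1.61 × 10^-35 m
0.882 × 5.26 × 10^-11 / 1.61 × 10^-35 = 2.88 × 10^24

2.88 × 10^24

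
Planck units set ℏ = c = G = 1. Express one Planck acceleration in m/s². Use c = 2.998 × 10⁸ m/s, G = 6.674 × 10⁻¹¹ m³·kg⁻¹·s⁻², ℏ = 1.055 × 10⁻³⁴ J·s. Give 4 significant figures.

The unique combination of the constants set to 1 with dimensions of acceleration is a_P = √(c⁷/(ℏG)).
  = √(3.092 × 10¹⁰³)
  = 5.560 × 10⁵¹ m/s²

5.560 × 10⁵¹ m/s²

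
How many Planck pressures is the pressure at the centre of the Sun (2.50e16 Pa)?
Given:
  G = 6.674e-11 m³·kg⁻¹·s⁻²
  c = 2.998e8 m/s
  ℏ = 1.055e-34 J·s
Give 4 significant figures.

Planck pressure: p_P = c⁷/(ℏG²) = 4.632e113 Pa.
2.50e16 / 4.632e113 = 5.397e-98

5.397e-98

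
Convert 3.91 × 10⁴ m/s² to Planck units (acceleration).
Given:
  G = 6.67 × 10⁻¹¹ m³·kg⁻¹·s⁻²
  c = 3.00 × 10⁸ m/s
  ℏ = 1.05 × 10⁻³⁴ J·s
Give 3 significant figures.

Planck acceleration: a_P = √(c⁷/(ℏG)) = 5.59 × 10⁵¹ m/s².
3.91 × 10⁴ / 5.59 × 10⁵¹ = 7.00 × 10⁻⁴⁸

7.00 × 10⁻⁴⁸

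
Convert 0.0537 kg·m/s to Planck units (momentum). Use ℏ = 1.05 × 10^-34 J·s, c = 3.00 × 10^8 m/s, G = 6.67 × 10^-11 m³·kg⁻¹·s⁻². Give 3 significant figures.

Planck momentum: p_P = √(ℏc³/G) = 6.52 kg·m/s.
0.0537 / 6.52 = 8.24 × 10^-3

8.24 × 10^-3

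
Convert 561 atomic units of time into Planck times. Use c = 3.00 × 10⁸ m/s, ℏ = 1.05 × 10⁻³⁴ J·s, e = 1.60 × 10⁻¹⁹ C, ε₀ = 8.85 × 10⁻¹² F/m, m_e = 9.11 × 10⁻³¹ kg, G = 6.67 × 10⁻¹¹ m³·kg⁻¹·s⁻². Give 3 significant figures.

atomic unit of time: τ_au = (4πε₀)²ℏ³/(m_e e⁴) = 2.40 × 10⁻¹⁷ s
Planck time: t_P = √(ℏG/c⁵) = 5.37 × 10⁻⁴⁴ s
561 × 2.40 × 10⁻¹⁷ / 5.37 × 10⁻⁴⁴ = 2.51 × 10²⁹

2.51 × 10²⁹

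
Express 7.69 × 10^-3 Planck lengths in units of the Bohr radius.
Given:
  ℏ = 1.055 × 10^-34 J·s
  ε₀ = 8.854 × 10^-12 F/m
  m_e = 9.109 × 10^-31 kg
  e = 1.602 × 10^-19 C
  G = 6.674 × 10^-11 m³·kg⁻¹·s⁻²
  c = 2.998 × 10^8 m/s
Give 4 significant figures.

Planck length: ℓ_P = √(ℏG/c³) = 1.616 × 10^-35 m
Bohr radius: a₀ = 4πε₀ℏ²/(m_e e²) = 5.297 × 10^-11 m
7.69 × 10^-3 × 1.616 × 10^-35 / 5.297 × 10^-11 = 2.347 × 10^-27

2.347 × 10^-27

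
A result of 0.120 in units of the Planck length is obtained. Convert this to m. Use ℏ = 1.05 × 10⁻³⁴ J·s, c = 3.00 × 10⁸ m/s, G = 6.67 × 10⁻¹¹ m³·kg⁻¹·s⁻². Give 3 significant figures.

One Planck length: ℓ_P = √(ℏG/c³) = 1.61 × 10⁻³⁵ m.
0.120 × 1.61 × 10⁻³⁵ m = 1.93 × 10⁻³⁶ m

1.93 × 10⁻³⁶ m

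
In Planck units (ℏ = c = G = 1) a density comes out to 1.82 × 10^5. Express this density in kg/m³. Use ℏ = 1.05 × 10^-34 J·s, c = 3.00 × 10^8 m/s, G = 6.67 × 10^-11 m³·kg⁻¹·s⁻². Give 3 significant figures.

9.47 × 10^101 kg/m³

One Planck density: ρ_P = c⁵/(ℏG²) = 5.20 × 10^96 kg/m³.
1.82 × 10^5 × 5.20 × 10^96 kg/m³ = 9.47 × 10^101 kg/m³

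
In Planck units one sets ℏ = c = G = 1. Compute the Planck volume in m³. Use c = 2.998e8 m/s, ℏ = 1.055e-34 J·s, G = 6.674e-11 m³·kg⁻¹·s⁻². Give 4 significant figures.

4.224e-105 m³

V_P = (ℏG/c³)^(3/2)
  = √(1.784e-209)
  = 4.224e-105 m³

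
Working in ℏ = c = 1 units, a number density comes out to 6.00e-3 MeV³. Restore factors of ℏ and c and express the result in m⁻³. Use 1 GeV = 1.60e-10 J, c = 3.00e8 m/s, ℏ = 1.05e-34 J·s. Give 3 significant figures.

7.86e35 m⁻³

Number density is [L]⁻³ = [E]³/(ℏc)³.
1 GeV³ → 1/(ℏc)³ × (1 GeV in J)³ = 1.31e47 m⁻³.
Convert the energy scale: 6.00e-3 MeV³ = 6.00e-12 GeV³.
Result: 6.00e-12 × 1.31e47 = 7.86e35 m⁻³.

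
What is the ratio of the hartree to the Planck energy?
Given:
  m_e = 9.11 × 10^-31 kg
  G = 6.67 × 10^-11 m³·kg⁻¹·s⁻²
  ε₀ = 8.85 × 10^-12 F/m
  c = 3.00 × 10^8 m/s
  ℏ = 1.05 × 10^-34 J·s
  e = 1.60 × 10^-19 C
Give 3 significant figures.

hartree: E_h = m_e e⁴/(4πε₀ℏ)² = 4.38 × 10^-18 J
Planck energy: E_P = √(ℏc⁵/G) = 1.96 × 10^9 J
ratio = 4.38 × 10^-18 / 1.96 × 10^9 = 2.24 × 10^-27

2.24 × 10^-27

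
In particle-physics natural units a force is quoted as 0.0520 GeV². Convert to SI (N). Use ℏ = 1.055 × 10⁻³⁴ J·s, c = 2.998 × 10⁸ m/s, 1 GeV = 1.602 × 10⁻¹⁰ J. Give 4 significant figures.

Force is [E]/[L] = [E]²/(ℏc); restore (ℏc)⁻¹.
1 GeV² → 1/(ℏc) × (1 GeV in J)² = 8.114 × 10⁵ N.
Result: 0.0520 × 8.114 × 10⁵ = 4.219 × 10⁴ N.

4.219 × 10⁴ N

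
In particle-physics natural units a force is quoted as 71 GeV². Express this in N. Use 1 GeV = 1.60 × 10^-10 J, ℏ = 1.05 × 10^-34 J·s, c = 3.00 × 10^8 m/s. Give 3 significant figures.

Force is [E]/[L] = [E]²/(ℏc); restore (ℏc)⁻¹.
1 GeV² → 1/(ℏc) × (1 GeV in J)² = 8.13 × 10^5 N.
Result: 71 × 8.13 × 10^5 = 5.77 × 10^7 N.

5.77 × 10^7 N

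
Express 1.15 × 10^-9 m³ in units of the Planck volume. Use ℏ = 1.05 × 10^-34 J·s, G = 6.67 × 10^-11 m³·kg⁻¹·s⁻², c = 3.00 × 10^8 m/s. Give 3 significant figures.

Planck volume: V_P = (ℏG/c³)^(3/2) = 4.18 × 10^-105 m³.
1.15 × 10^-9 / 4.18 × 10^-105 = 2.75 × 10^95

2.75 × 10^95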